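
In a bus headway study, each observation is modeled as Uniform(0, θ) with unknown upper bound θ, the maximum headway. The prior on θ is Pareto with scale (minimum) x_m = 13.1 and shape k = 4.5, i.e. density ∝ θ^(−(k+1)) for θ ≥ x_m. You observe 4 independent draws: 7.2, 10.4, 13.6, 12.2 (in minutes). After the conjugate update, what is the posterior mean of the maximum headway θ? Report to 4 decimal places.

A Pareto(scale x_m, shape k) prior on the upper bound θ of Uniform(0, θ) is conjugate: posterior is Pareto(max(x_m, max xᵢ), k + n).
Sample maximum = 13.6; prior scale x_m = 13.1 → posterior scale = max = 13.6.
Posterior shape = 4.5 + 4 = 8.5.
E[θ|data] = k·x_m/(k−1) = 8.5·13.6/7.5 = 15.4133.

15.4133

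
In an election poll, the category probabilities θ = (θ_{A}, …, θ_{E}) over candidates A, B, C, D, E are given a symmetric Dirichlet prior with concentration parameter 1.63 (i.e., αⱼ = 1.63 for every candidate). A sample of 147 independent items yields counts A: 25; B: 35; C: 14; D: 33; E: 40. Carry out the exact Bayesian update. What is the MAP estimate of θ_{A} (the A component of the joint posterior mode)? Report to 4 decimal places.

The Dirichlet prior is conjugate to the Multinomial likelihood: each posterior αⱼ = prior αⱼ + observed count nⱼ.
Posterior concentration: (26.63, 36.63, 15.63, 34.63, 41.63), total = 155.15.
Joint mode component: (α_{A}−1)/(Σα−K) = 25.63/150.15 = 0.1707.

0.1707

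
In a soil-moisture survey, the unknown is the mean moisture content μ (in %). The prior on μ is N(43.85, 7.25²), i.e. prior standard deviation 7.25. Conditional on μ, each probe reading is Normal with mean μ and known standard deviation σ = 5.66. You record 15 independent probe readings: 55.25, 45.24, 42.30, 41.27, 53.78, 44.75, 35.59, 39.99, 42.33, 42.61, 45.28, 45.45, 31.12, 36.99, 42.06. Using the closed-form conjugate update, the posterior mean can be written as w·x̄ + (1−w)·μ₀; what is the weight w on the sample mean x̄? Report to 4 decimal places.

For Normal data with known variance σ², a Normal(μ₀, σ₀²) prior on μ is conjugate. Posterior precision = 1/σ₀² + n/σ²; posterior mean is the precision-weighted average of μ₀ and x̄.
σ₀² = 7.25² = 52.5625, σ² = 5.66² = 32.0356. Prior precision 1/σ₀² = 1/52.5625; data precision n/σ² = 15/32.0356.
w = (n/σ²)/(1/σ₀² + n/σ²) = n·σ₀²/(σ² + n·σ₀²) = 15·52.5625/(32.0356 + 15·52.5625) = 788.4375/820.4731 = 0.9610.

0.9610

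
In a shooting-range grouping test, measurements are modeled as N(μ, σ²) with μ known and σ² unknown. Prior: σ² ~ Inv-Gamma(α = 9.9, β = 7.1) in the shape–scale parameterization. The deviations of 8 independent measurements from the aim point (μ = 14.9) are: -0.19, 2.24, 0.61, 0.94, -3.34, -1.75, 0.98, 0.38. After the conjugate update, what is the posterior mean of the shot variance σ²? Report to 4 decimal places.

With known mean μ and an Inverse-Gamma(α, β) prior on σ², the Normal likelihood is conjugate: posterior is Inv-Gamma(α + n/2, β + Σ(xᵢ−μ)²/2).
Σ(xᵢ−μ)² = (-0.19)² + (2.24)² + (0.61)² + (0.94)² + (-3.34)² + (-1.75)² + (0.98)² + (0.38)² = 21.6323.
Posterior: Inv-Gamma(9.9 + 8/2, 7.1 + 21.6323/2) = Inv-Gamma(13.90, 17.91615).
E[σ²|data] = β/(α−1) = 17.91615/12.90 = 1.3888.

1.3888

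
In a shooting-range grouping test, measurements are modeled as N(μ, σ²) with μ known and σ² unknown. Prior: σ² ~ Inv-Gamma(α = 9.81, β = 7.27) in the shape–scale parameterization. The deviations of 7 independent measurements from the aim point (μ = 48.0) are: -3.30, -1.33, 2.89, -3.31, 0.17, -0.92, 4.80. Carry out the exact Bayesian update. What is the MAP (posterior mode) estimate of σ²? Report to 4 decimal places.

2.4606

With known mean μ and an Inverse-Gamma(α, β) prior on σ², the Normal likelihood is conjugate: posterior is Inv-Gamma(α + n/2, β + Σ(xᵢ−μ)²/2).
Σ(xᵢ−μ)² = (-3.30)² + (-1.33)² + (2.89)² + (-3.31)² + (0.17)² + (-0.92)² + (4.80)² = 55.8824.
Posterior: Inv-Gamma(9.81 + 7/2, 7.27 + 55.8824/2) = Inv-Gamma(13.31, 35.21120).
Mode = β/(α+1) = 35.21120/14.31 = 2.4606.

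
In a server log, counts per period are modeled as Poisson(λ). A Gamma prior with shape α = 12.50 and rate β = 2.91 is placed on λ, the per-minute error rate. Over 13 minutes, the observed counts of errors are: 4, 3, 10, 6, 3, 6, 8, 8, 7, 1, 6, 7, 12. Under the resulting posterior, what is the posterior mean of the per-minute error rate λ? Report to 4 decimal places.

5.8768

With a Gamma(shape α, rate β) prior, the Poisson likelihood is conjugate: the posterior is Gamma(α + ΣXᵢ, β + n).
Sum of counts S = 81 over n = 13 minutes.
Posterior: Gamma(α+S, β+n) = Gamma(12.50+81, 2.91+13) = Gamma(93.50, 15.91).
Posterior mean = α/β = 93.50/15.91 = 5.8768.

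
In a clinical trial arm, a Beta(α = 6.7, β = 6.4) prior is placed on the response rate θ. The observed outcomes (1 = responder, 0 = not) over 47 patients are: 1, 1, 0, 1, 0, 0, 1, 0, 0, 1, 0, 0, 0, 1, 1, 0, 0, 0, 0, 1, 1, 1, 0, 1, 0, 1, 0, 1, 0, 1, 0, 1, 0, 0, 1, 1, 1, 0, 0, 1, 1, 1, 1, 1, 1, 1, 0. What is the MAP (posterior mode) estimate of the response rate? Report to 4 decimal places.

0.5284

The Beta prior is conjugate to a Binomial/Bernoulli likelihood; the update adds successes to α and failures to β.
Posterior: Beta(α+k, β+n−k) = Beta(6.7+25, 6.4+22) = Beta(31.7, 28.4).
Mode of Beta(a,b) for a,b>1 is (a−1)/(a+b−2) = 30.7/58.1 = 0.5284.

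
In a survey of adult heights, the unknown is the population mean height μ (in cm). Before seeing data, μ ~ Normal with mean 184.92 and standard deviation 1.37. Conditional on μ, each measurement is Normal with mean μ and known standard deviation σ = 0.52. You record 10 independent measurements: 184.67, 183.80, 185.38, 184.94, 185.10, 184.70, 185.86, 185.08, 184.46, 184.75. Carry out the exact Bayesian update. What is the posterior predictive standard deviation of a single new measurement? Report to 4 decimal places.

For Normal data with known variance σ², a Normal(μ₀, σ₀²) prior on μ is conjugate. Posterior precision = 1/σ₀² + n/σ²; posterior mean is the precision-weighted average of μ₀ and x̄.
σ₀² = 1.37² = 1.8769, σ² = 0.52² = 0.2704; σ² + n·σ₀² = 0.2704 + 10·1.8769 = 19.0394.
Posterior precision = 1/σ₀² + n/σ² = 1/1.8769 + 10/0.2704 = (σ² + n·σ₀²)/(σ₀²σ²) = 19.0394/(1.8769·0.2704); posterior variance σₙ² = σ₀²σ²/(σ² + n·σ₀²) = 1.8769·0.2704/19.0394 = 0.026656.
Predictive variance for one new observation = σₙ² + σ² = 1.8769·0.2704/19.0394 + 0.2704 = σ²·(σ₀² + 19.0394)/19.0394 = 0.2704·20.9163/19.0394 = 0.297056; SD = √(0.2704·20.9163/19.0394) = 0.5450.

0.5450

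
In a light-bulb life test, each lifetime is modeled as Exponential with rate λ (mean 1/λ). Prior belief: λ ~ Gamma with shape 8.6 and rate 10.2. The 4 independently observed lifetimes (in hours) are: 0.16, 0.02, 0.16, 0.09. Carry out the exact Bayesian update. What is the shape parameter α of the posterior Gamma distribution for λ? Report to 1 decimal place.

12.6

With a Gamma(shape α, rate β) prior on the exponential rate λ, the posterior after n observations with total T = Σxᵢ is Gamma(α+n, β+T).
Sum of observations T = 0.43 hours; n = 4.
Posterior: Gamma(8.6+4, 10.2+0.43) = Gamma(12.6, 10.63).
Posterior α = 12.6.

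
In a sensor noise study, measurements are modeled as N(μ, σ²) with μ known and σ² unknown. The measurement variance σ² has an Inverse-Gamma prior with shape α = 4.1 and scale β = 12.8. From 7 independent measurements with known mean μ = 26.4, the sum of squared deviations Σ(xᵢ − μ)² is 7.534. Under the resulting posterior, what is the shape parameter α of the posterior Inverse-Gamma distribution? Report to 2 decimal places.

With known mean μ and an Inverse-Gamma(α, β) prior on σ², the Normal likelihood is conjugate: posterior is Inv-Gamma(α + n/2, β + Σ(xᵢ−μ)²/2).
Posterior: Inv-Gamma(4.1 + 7/2, 12.8 + 7.534/2) = Inv-Gamma(7.60, 16.5670).
Posterior α = 7.60.

7.60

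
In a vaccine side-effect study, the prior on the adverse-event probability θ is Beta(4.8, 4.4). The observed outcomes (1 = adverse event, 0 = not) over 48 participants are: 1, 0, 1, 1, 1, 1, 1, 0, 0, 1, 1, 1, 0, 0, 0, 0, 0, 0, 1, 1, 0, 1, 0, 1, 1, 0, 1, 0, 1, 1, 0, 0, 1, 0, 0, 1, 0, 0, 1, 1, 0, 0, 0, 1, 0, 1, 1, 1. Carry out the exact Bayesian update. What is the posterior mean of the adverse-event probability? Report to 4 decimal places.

The Beta prior is conjugate to a Binomial/Bernoulli likelihood; the update adds successes to α and failures to β.
Posterior: Beta(α+k, β+n−k) = Beta(4.8+25, 4.4+23) = Beta(29.8, 27.4).
Posterior mean = α/(α+β) = 29.8/57.2 = 0.5210.

0.5210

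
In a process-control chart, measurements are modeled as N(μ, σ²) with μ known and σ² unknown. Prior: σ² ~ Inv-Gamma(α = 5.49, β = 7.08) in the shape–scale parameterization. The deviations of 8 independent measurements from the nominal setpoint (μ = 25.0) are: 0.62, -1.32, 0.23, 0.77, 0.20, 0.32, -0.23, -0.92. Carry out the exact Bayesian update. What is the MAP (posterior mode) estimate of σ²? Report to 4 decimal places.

0.8567

With known mean μ and an Inverse-Gamma(α, β) prior on σ², the Normal likelihood is conjugate: posterior is Inv-Gamma(α + n/2, β + Σ(xᵢ−μ)²/2).
Σ(xᵢ−μ)² = (0.62)² + (-1.32)² + (0.23)² + (0.77)² + (0.20)² + (0.32)² + (-0.23)² + (-0.92)² = 3.8143.
Posterior: Inv-Gamma(5.49 + 8/2, 7.08 + 3.8143/2) = Inv-Gamma(9.49, 8.98715).
Mode = β/(α+1) = 8.98715/10.49 = 0.8567.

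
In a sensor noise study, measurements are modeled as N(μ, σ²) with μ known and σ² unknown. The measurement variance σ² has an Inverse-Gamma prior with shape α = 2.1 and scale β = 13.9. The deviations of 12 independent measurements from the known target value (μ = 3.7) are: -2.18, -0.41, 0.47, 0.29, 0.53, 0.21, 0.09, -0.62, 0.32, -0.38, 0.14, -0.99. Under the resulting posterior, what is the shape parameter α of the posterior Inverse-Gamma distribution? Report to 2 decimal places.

With known mean μ and an Inverse-Gamma(α, β) prior on σ², the Normal likelihood is conjugate: posterior is Inv-Gamma(α + n/2, β + Σ(xᵢ−μ)²/2).
Σ(xᵢ−μ)² = (-2.18)² + (-0.41)² + (0.47)² + (0.29)² + (0.53)² + (0.21)² + (0.09)² + (-0.62)² + (0.32)² + (-0.38)² + (0.14)² + (-0.99)² = 7.1895.
Posterior: Inv-Gamma(2.1 + 12/2, 13.9 + 7.1895/2) = Inv-Gamma(8.10, 17.49475).
Posterior α = 8.10.

8.10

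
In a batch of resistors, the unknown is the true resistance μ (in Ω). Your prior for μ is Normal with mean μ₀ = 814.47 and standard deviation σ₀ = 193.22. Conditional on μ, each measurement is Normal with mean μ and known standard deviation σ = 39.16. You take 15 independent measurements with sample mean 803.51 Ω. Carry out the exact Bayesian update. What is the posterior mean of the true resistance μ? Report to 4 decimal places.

For Normal data with known variance σ², a Normal(μ₀, σ₀²) prior on μ is conjugate. Posterior precision = 1/σ₀² + n/σ²; posterior mean is the precision-weighted average of μ₀ and x̄.
n·x̄ = 15·803.51 = 12052.65.
σ₀² = 193.22² = 37333.9684, σ² = 39.16² = 1533.5056; σ² + n·σ₀² = 1533.5056 + 15·37333.9684 = 561543.0316.
Posterior mean = (μ₀/σ₀² + n·x̄/σ²)/(1/σ₀² + n/σ²) = (σ²·μ₀ + σ₀²·n·x̄)/(σ² + n·σ₀²) = (1533.5056·814.47 + 37333.9684·12052.65)/561543.0316 = 451222248.542292/561543.0316 = 803.5399.

803.5399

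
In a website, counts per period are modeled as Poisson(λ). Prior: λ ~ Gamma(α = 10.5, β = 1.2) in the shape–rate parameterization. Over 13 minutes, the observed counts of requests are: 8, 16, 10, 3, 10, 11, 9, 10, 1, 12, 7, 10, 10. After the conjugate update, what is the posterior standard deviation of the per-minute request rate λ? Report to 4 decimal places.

With a Gamma(shape α, rate β) prior, the Poisson likelihood is conjugate: the posterior is Gamma(α + ΣXᵢ, β + n).
Sum of counts S = 117 over n = 13 minutes.
Posterior: Gamma(α+S, β+n) = Gamma(10.5+117, 1.2+13) = Gamma(127.5, 14.2).
SD = √α/β = √127.5/14.2 = 0.7952.

0.7952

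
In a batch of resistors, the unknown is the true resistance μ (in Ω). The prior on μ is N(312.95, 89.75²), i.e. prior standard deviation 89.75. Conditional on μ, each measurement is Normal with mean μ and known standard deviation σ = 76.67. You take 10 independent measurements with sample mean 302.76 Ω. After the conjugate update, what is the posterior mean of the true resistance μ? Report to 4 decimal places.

For Normal data with known variance σ², a Normal(μ₀, σ₀²) prior on μ is conjugate. Posterior precision = 1/σ₀² + n/σ²; posterior mean is the precision-weighted average of μ₀ and x̄.
n·x̄ = 10·302.76 = 3027.6.
σ₀² = 89.75² = 8055.0625, σ² = 76.67² = 5878.2889; σ² + n·σ₀² = 5878.2889 + 10·8055.0625 = 86428.9139.
Posterior mean = (μ₀/σ₀² + n·x̄/σ²)/(1/σ₀² + n/σ²) = (σ²·μ₀ + σ₀²·n·x̄)/(σ² + n·σ₀²) = (5878.2889·312.95 + 8055.0625·3027.6)/86428.9139 = 26227117.736255/86428.9139 = 303.4531.

303.4531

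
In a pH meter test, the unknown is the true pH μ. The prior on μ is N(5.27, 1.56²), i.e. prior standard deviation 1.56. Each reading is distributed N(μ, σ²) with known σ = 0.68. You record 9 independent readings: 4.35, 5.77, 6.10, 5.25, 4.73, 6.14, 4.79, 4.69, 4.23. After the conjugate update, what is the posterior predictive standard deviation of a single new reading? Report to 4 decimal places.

For Normal data with known variance σ², a Normal(μ₀, σ₀²) prior on μ is conjugate. Posterior precision = 1/σ₀² + n/σ²; posterior mean is the precision-weighted average of μ₀ and x̄.
σ₀² = 1.56² = 2.4336, σ² = 0.68² = 0.4624; σ² + n·σ₀² = 0.4624 + 9·2.4336 = 22.3648.
Posterior precision = 1/σ₀² + n/σ² = 1/2.4336 + 9/0.4624 = (σ² + n·σ₀²)/(σ₀²σ²) = 22.3648/(2.4336·0.4624); posterior variance σₙ² = σ₀²σ²/(σ² + n·σ₀²) = 2.4336·0.4624/22.3648 = 0.050316.
Predictive variance for one new observation = σₙ² + σ² = 2.4336·0.4624/22.3648 + 0.4624 = σ²·(σ₀² + 22.3648)/22.3648 = 0.4624·24.7984/22.3648 = 0.512716; SD = √(0.4624·24.7984/22.3648) = 0.7160.

0.7160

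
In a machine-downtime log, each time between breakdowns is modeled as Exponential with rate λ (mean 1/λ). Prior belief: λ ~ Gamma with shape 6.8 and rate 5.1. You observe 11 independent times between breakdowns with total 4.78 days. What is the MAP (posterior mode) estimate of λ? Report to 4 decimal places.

With a Gamma(shape α, rate β) prior on the exponential rate λ, the posterior after n observations with total T = Σxᵢ is Gamma(α+n, β+T).
Posterior: Gamma(6.8+11, 5.1+4.78) = Gamma(17.8, 9.88).
Mode = (α−1)/β = 1.7004.

1.7004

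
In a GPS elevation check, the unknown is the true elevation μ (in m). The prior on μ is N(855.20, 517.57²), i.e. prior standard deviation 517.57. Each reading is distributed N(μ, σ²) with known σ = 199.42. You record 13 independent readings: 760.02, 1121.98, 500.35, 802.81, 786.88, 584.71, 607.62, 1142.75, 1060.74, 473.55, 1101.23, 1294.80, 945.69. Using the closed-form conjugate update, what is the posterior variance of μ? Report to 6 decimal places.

3024.563102

For Normal data with known variance σ², a Normal(μ₀, σ₀²) prior on μ is conjugate. Posterior precision = 1/σ₀² + n/σ²; posterior mean is the precision-weighted average of μ₀ and x̄.
σ₀² = 517.57² = 267878.7049, σ² = 199.42² = 39768.3364; σ² + n·σ₀² = 39768.3364 + 13·267878.7049 = 3522191.5001.
Posterior precision = 1/σ₀² + n/σ² = 1/267878.7049 + 13/39768.3364 = (σ² + n·σ₀²)/(σ₀²σ²) = 3522191.5001/(267878.7049·39768.3364); posterior variance σₙ² = σ₀²σ²/(σ² + n·σ₀²) = 267878.7049·39768.3364/3522191.5001 = 3024.563102.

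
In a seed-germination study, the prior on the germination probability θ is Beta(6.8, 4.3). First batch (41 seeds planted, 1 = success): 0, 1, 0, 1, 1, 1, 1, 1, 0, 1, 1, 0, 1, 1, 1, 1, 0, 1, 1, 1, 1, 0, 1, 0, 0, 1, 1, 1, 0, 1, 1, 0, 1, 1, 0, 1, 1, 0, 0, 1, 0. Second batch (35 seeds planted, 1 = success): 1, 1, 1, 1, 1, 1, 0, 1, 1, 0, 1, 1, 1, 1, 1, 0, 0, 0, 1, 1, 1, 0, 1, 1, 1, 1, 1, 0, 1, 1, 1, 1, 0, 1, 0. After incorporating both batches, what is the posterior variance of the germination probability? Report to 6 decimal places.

The Beta prior is conjugate to a Binomial/Bernoulli likelihood; the update adds successes to α and failures to β.
After batch 1: Beta(6.8+27, 4.3+14) = Beta(33.8, 18.3).
After batch 2: Beta(33.8+26, 18.3+9) = Beta(59.8, 27.3).
Var = αβ/((α+β)²(α+β+1)) = 59.8·27.3/(87.1²·88.1) = 0.002443.

0.002443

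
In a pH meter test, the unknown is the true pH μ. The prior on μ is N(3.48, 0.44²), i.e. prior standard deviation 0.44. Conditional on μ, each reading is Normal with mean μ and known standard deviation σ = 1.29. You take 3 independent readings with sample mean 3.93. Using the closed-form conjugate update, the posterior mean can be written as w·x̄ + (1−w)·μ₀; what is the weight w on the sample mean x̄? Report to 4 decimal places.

0.2587

For Normal data with known variance σ², a Normal(μ₀, σ₀²) prior on μ is conjugate. Posterior precision = 1/σ₀² + n/σ²; posterior mean is the precision-weighted average of μ₀ and x̄.
σ₀² = 0.44² = 0.1936, σ² = 1.29² = 1.6641. Prior precision 1/σ₀² = 1/0.1936; data precision n/σ² = 3/1.6641.
w = (n/σ²)/(1/σ₀² + n/σ²) = n·σ₀²/(σ² + n·σ₀²) = 3·0.1936/(1.6641 + 3·0.1936) = 0.5808/2.2449 = 0.2587.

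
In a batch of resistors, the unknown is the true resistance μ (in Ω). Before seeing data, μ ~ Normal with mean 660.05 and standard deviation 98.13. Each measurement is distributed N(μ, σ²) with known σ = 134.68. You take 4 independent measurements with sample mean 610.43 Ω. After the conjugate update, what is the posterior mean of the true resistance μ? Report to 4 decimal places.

626.3159

For Normal data with known variance σ², a Normal(μ₀, σ₀²) prior on μ is conjugate. Posterior precision = 1/σ₀² + n/σ²; posterior mean is the precision-weighted average of μ₀ and x̄.
n·x̄ = 4·610.43 = 2441.72.
σ₀² = 98.13² = 9629.4969, σ² = 134.68² = 18138.7024; σ² + n·σ₀² = 18138.7024 + 4·9629.4969 = 56656.69.
Posterior mean = (μ₀/σ₀² + n·x̄/σ²)/(1/σ₀² + n/σ²) = (σ²·μ₀ + σ₀²·n·x̄)/(σ² + n·σ₀²) = (18138.7024·660.05 + 9629.4969·2441.72)/56656.69 = 35484985.689788/56656.69 = 626.3159.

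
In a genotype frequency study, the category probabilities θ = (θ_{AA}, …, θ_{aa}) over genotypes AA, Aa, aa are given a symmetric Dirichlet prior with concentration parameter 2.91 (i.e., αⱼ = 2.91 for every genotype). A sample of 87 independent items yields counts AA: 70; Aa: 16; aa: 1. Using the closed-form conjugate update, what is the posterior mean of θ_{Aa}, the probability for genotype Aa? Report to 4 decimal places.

0.1975

The Dirichlet prior is conjugate to the Multinomial likelihood: each posterior αⱼ = prior αⱼ + observed count nⱼ.
Posterior concentration: (72.91, 18.91, 3.91), total = 95.73.
E[θ_{Aa}|data] = α_{Aa}/Σα = 18.91/95.73 = 0.1975.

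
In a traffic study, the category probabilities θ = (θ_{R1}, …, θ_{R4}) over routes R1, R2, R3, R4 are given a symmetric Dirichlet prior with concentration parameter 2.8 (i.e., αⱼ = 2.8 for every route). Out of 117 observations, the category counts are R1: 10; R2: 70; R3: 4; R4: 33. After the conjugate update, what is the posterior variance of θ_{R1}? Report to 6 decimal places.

0.000696

The Dirichlet prior is conjugate to the Multinomial likelihood: each posterior αⱼ = prior αⱼ + observed count nⱼ.
Posterior concentration: (12.8, 72.8, 6.8, 35.8), total = 128.2.
Var[θ_j] = α_j(Σα−α_j)/((Σα)²(Σα+1)) = 12.8·115.4/(128.2²·129.2) = 0.000696.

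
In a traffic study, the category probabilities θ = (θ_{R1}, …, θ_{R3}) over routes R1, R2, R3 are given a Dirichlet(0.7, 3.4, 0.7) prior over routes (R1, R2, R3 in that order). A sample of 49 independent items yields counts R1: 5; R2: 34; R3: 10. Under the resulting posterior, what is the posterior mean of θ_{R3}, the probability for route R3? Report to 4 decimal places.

The Dirichlet prior is conjugate to the Multinomial likelihood: each posterior αⱼ = prior αⱼ + observed count nⱼ.
Posterior concentration: (5.7, 37.4, 10.7), total = 53.8.
E[θ_{R3}|data] = α_{R3}/Σα = 10.7/53.8 = 0.1989.

0.1989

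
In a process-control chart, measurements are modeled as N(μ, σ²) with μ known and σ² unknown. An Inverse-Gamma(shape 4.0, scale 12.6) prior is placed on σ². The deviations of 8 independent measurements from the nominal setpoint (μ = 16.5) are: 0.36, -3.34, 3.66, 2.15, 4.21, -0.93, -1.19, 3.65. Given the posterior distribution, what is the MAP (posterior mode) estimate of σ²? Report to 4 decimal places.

4.8795

With known mean μ and an Inverse-Gamma(α, β) prior on σ², the Normal likelihood is conjugate: posterior is Inv-Gamma(α + n/2, β + Σ(xᵢ−μ)²/2).
Σ(xᵢ−μ)² = (0.36)² + (-3.34)² + (3.66)² + (2.15)² + (4.21)² + (-0.93)² + (-1.19)² + (3.65)² = 62.6309.
Posterior: Inv-Gamma(4.0 + 8/2, 12.6 + 62.6309/2) = Inv-Gamma(8.00, 43.91545).
Mode = β/(α+1) = 43.91545/9.00 = 4.8795.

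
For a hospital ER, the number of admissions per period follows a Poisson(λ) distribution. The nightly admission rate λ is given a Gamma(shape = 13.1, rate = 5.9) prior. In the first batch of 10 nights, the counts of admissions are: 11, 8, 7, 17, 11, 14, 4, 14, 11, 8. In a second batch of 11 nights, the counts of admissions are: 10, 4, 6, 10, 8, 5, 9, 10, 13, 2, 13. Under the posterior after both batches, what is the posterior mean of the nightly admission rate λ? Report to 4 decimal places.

7.7361

With a Gamma(shape α, rate β) prior, the Poisson likelihood is conjugate: the posterior is Gamma(α + ΣXᵢ, β + n).
Batch 1: sum of counts S = 105 over n = 10 nights.
After batch 1: Gamma(α+S, β+n) = Gamma(13.1+105, 5.9+10) = Gamma(118.1, 15.9).
Batch 2: sum of counts S = 90 over n = 11 nights.
After batch 2: Gamma(α+S, β+n) = Gamma(118.1+90, 15.9+11) = Gamma(208.1, 26.9).
Posterior mean = α/β = 208.1/26.9 = 7.7361.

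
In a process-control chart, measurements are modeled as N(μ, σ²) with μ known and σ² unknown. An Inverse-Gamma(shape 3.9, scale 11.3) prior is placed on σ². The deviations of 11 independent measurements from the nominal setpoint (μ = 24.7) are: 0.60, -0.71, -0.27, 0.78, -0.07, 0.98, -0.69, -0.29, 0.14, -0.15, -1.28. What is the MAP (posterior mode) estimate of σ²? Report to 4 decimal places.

With known mean μ and an Inverse-Gamma(α, β) prior on σ², the Normal likelihood is conjugate: posterior is Inv-Gamma(α + n/2, β + Σ(xᵢ−μ)²/2).
Σ(xᵢ−μ)² = (0.60)² + (-0.71)² + (-0.27)² + (0.78)² + (-0.07)² + (0.98)² + (-0.69)² + (-0.29)² + (0.14)² + (-0.15)² + (-1.28)² = 4.7514.
Posterior: Inv-Gamma(3.9 + 11/2, 11.3 + 4.7514/2) = Inv-Gamma(9.40, 13.67570).
Mode = β/(α+1) = 13.67570/10.40 = 1.3150.

1.3150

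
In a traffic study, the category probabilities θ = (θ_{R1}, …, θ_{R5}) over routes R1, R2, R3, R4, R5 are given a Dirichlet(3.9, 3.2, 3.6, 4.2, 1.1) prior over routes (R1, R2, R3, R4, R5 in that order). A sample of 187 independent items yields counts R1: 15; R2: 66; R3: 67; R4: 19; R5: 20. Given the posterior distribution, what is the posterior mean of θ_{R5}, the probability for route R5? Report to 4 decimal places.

0.1039

The Dirichlet prior is conjugate to the Multinomial likelihood: each posterior αⱼ = prior αⱼ + observed count nⱼ.
Posterior concentration: (18.9, 69.2, 70.6, 23.2, 21.1), total = 203.0.
E[θ_{R5}|data] = α_{R5}/Σα = 21.1/203.0 = 0.1039.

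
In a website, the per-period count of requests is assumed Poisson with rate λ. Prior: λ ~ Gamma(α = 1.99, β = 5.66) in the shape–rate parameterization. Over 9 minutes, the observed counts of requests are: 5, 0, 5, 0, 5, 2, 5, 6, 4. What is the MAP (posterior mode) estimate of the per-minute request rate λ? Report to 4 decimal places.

2.2503

With a Gamma(shape α, rate β) prior, the Poisson likelihood is conjugate: the posterior is Gamma(α + ΣXᵢ, β + n).
Sum of counts S = 32 over n = 9 minutes.
Posterior: Gamma(α+S, β+n) = Gamma(1.99+32, 5.66+9) = Gamma(33.99, 14.66).
Mode of Gamma(α,β) for α≥1 is (α−1)/β = 32.99/14.66 = 2.2503.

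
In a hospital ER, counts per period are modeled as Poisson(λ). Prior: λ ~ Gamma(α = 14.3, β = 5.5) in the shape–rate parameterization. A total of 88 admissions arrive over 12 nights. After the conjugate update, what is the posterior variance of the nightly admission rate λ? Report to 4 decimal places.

With a Gamma(shape α, rate β) prior, the Poisson likelihood is conjugate: the posterior is Gamma(α + ΣXᵢ, β + n).
Posterior: Gamma(α+S, β+n) = Gamma(14.3+88, 5.5+12) = Gamma(102.3, 17.5).
Var = α/β² = 102.3/17.5² = 0.3340.

0.3340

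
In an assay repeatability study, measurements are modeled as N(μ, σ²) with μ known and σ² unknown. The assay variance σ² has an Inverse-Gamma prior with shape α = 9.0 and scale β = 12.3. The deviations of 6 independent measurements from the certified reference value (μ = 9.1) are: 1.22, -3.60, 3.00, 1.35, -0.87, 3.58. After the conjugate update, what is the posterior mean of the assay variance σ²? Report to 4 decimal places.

2.8838

With known mean μ and an Inverse-Gamma(α, β) prior on σ², the Normal likelihood is conjugate: posterior is Inv-Gamma(α + n/2, β + Σ(xᵢ−μ)²/2).
Σ(xᵢ−μ)² = (1.22)² + (-3.60)² + (3.00)² + (1.35)² + (-0.87)² + (3.58)² = 38.8442.
Posterior: Inv-Gamma(9.0 + 6/2, 12.3 + 38.8442/2) = Inv-Gamma(12.00, 31.72210).
E[σ²|data] = β/(α−1) = 31.72210/11.00 = 2.8838.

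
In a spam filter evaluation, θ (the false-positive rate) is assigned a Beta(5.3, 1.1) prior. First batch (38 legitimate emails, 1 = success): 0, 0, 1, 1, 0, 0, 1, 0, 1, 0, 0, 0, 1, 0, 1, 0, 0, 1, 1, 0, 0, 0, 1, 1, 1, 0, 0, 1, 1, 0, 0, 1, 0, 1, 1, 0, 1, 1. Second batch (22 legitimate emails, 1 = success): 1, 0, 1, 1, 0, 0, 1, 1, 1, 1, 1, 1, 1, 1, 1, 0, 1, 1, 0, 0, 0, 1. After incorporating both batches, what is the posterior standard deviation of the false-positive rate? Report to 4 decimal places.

0.0602

The Beta prior is conjugate to a Binomial/Bernoulli likelihood; the update adds successes to α and failures to β.
After batch 1: Beta(5.3+18, 1.1+20) = Beta(23.3, 21.1).
After batch 2: Beta(23.3+15, 21.1+7) = Beta(38.3, 28.1).
Var = αβ/((α+β)²(α+β+1)) = 38.3·28.1/(66.4²·67.4) = 0.00362167; SD = √0.00362167 = 0.0602.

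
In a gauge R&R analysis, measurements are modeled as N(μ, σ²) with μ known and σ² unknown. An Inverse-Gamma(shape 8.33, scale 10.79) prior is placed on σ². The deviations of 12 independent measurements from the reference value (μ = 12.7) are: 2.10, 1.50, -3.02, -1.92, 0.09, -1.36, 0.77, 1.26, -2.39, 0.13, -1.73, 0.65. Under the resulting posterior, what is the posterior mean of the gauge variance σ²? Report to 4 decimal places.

With known mean μ and an Inverse-Gamma(α, β) prior on σ², the Normal likelihood is conjugate: posterior is Inv-Gamma(α + n/2, β + Σ(xᵢ−μ)²/2).
Σ(xᵢ−μ)² = (2.10)² + (1.50)² + (-3.02)² + (-1.92)² + (0.09)² + (-1.36)² + (0.77)² + (1.26)² + (-2.39)² + (0.13)² + (-1.73)² + (0.65)² = 32.6494.
Posterior: Inv-Gamma(8.33 + 12/2, 10.79 + 32.6494/2) = Inv-Gamma(14.33, 27.11470).
E[σ²|data] = β/(α−1) = 27.11470/13.33 = 2.0341.

2.0341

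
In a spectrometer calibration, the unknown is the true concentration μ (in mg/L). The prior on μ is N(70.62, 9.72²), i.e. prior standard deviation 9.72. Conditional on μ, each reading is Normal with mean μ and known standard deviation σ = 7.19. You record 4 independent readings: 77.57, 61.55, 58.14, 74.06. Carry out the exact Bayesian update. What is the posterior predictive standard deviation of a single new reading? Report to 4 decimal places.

For Normal data with known variance σ², a Normal(μ₀, σ₀²) prior on μ is conjugate. Posterior precision = 1/σ₀² + n/σ²; posterior mean is the precision-weighted average of μ₀ and x̄.
σ₀² = 9.72² = 94.4784, σ² = 7.19² = 51.6961; σ² + n·σ₀² = 51.6961 + 4·94.4784 = 429.6097.
Posterior precision = 1/σ₀² + n/σ² = 1/94.4784 + 4/51.6961 = (σ² + n·σ₀²)/(σ₀²σ²) = 429.6097/(94.4784·51.6961); posterior variance σₙ² = σ₀²σ²/(σ² + n·σ₀²) = 94.4784·51.6961/429.6097 = 11.368842.
Predictive variance for one new observation = σₙ² + σ² = 94.4784·51.6961/429.6097 + 51.6961 = σ²·(σ₀² + 429.6097)/429.6097 = 51.6961·524.0881/429.6097 = 63.064942; SD = √(51.6961·524.0881/429.6097) = 7.9413.

7.9413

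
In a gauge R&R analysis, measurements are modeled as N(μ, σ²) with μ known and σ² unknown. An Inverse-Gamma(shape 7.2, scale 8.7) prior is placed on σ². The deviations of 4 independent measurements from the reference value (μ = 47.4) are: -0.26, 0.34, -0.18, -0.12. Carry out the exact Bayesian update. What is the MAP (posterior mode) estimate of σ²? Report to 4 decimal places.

0.8642

With known mean μ and an Inverse-Gamma(α, β) prior on σ², the Normal likelihood is conjugate: posterior is Inv-Gamma(α + n/2, β + Σ(xᵢ−μ)²/2).
Σ(xᵢ−μ)² = (-0.26)² + (0.34)² + (-0.18)² + (-0.12)² = 0.2300.
Posterior: Inv-Gamma(7.2 + 4/2, 8.7 + 0.2300/2) = Inv-Gamma(9.20, 8.81500).
Mode = β/(α+1) = 8.81500/10.20 = 0.8642.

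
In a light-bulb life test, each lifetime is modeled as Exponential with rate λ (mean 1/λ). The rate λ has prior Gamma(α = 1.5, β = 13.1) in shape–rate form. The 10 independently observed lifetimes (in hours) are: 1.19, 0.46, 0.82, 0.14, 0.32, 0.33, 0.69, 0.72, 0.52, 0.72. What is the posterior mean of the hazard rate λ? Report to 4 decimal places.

With a Gamma(shape α, rate β) prior on the exponential rate λ, the posterior after n observations with total T = Σxᵢ is Gamma(α+n, β+T).
Sum of observations T = 5.91 hours; n = 10.
Posterior: Gamma(1.5+10, 13.1+5.91) = Gamma(11.5, 19.01).
Posterior mean of λ = α/β = 11.5/19.01 = 0.6049.

0.6049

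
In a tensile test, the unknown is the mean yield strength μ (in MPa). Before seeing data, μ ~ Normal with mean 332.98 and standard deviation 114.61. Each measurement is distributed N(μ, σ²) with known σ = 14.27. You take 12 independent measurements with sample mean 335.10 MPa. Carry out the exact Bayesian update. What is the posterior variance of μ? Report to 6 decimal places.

For Normal data with known variance σ², a Normal(μ₀, σ₀²) prior on μ is conjugate. Posterior precision = 1/σ₀² + n/σ²; posterior mean is the precision-weighted average of μ₀ and x̄.
σ₀² = 114.61² = 13135.4521, σ² = 14.27² = 203.6329; σ² + n·σ₀² = 203.6329 + 12·13135.4521 = 157829.0581.
Posterior precision = 1/σ₀² + n/σ² = 1/13135.4521 + 12/203.6329 = (σ² + n·σ₀²)/(σ₀²σ²) = 157829.0581/(13135.4521·203.6329); posterior variance σₙ² = σ₀²σ²/(σ² + n·σ₀²) = 13135.4521·203.6329/157829.0581 = 16.947514.

16.947514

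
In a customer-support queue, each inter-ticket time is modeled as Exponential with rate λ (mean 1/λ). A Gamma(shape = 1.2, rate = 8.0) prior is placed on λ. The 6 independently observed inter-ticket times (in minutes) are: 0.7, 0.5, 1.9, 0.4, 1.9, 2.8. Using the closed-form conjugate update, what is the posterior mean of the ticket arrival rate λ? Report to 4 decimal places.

With a Gamma(shape α, rate β) prior on the exponential rate λ, the posterior after n observations with total T = Σxᵢ is Gamma(α+n, β+T).
Sum of observations T = 8.2 minutes; n = 6.
Posterior: Gamma(1.2+6, 8.0+8.2) = Gamma(7.2, 16.2).
Posterior mean of λ = α/β = 7.2/16.2 = 0.4444.

0.4444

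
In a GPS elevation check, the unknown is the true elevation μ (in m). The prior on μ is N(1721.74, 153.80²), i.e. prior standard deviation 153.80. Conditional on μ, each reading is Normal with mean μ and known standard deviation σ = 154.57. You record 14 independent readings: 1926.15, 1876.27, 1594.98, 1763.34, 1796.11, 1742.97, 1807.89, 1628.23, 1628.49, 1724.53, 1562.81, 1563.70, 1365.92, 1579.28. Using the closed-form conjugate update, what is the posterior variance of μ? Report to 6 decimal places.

For Normal data with known variance σ², a Normal(μ₀, σ₀²) prior on μ is conjugate. Posterior precision = 1/σ₀² + n/σ²; posterior mean is the precision-weighted average of μ₀ and x̄.
σ₀² = 153.80² = 23654.44, σ² = 154.57² = 23891.8849; σ² + n·σ₀² = 23891.8849 + 14·23654.44 = 355054.0449.
Posterior precision = 1/σ₀² + n/σ² = 1/23654.44 + 14/23891.8849 = (σ² + n·σ₀²)/(σ₀²σ²) = 355054.0449/(23654.44·23891.8849); posterior variance σₙ² = σ₀²σ²/(σ² + n·σ₀²) = 23654.44·23891.8849/355054.0449 = 1591.727136.

1591.727136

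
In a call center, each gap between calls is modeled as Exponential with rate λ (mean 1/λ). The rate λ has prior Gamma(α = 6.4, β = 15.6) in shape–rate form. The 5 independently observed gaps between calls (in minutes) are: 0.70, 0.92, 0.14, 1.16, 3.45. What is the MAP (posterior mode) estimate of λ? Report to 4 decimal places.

0.4734

With a Gamma(shape α, rate β) prior on the exponential rate λ, the posterior after n observations with total T = Σxᵢ is Gamma(α+n, β+T).
Sum of observations T = 6.37 minutes; n = 5.
Posterior: Gamma(6.4+5, 15.6+6.37) = Gamma(11.4, 21.97).
Mode = (α−1)/β = 0.4734.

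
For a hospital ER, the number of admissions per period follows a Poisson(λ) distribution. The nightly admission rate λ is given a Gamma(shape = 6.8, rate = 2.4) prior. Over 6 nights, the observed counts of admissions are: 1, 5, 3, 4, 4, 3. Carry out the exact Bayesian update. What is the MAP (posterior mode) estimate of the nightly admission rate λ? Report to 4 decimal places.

With a Gamma(shape α, rate β) prior, the Poisson likelihood is conjugate: the posterior is Gamma(α + ΣXᵢ, β + n).
Sum of counts S = 20 over n = 6 nights.
Posterior: Gamma(α+S, β+n) = Gamma(6.8+20, 2.4+6) = Gamma(26.8, 8.4).
Mode of Gamma(α,β) for α≥1 is (α−1)/β = 25.8/8.4 = 3.0714.

3.0714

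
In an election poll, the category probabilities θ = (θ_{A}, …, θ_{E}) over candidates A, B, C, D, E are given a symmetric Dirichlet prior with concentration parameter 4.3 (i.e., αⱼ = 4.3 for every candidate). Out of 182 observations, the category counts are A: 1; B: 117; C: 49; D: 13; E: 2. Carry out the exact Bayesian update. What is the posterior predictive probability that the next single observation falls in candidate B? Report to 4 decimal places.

0.5961

The Dirichlet prior is conjugate to the Multinomial likelihood: each posterior αⱼ = prior αⱼ + observed count nⱼ.
Posterior concentration: (5.3, 121.3, 53.3, 17.3, 6.3), total = 203.5.
P(next = B | data) = α_{B}/Σα = 0.5961.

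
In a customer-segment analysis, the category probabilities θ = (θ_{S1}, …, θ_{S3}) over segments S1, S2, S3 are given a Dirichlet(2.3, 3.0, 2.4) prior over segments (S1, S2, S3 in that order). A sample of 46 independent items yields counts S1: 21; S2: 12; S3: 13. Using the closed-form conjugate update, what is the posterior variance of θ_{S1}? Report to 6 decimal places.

0.004490

The Dirichlet prior is conjugate to the Multinomial likelihood: each posterior αⱼ = prior αⱼ + observed count nⱼ.
Posterior concentration: (23.3, 15.0, 15.4), total = 53.7.
Var[θ_j] = α_j(Σα−α_j)/((Σα)²(Σα+1)) = 23.3·30.4/(53.7²·54.7) = 0.004490.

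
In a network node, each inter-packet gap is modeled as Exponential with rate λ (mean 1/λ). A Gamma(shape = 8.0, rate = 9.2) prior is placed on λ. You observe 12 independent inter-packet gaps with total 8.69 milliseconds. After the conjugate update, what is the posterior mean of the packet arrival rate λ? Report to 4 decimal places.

1.1179

With a Gamma(shape α, rate β) prior on the exponential rate λ, the posterior after n observations with total T = Σxᵢ is Gamma(α+n, β+T).
Posterior: Gamma(8.0+12, 9.2+8.69) = Gamma(20.0, 17.89).
Posterior mean of λ = α/β = 20.0/17.89 = 1.1179.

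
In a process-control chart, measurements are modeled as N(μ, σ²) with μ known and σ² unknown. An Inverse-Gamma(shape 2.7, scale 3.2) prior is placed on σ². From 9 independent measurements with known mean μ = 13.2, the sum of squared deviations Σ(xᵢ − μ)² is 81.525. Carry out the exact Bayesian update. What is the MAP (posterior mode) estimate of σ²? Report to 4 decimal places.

5.3613

With known mean μ and an Inverse-Gamma(α, β) prior on σ², the Normal likelihood is conjugate: posterior is Inv-Gamma(α + n/2, β + Σ(xᵢ−μ)²/2).
Posterior: Inv-Gamma(2.7 + 9/2, 3.2 + 81.525/2) = Inv-Gamma(7.20, 43.9625).
Mode = β/(α+1) = 43.9625/8.20 = 5.3613.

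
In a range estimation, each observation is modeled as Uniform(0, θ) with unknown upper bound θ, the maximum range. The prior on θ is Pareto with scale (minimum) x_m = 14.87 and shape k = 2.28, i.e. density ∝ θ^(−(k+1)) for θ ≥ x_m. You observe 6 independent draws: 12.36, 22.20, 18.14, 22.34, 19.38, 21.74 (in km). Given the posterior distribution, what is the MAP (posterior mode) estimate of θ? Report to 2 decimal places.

A Pareto(scale x_m, shape k) prior on the upper bound θ of Uniform(0, θ) is conjugate: posterior is Pareto(max(x_m, max xᵢ), k + n).
Sample maximum = 22.34; prior scale x_m = 14.87 → posterior scale = max = 22.34.
Posterior shape = 2.28 + 6 = 8.28.
The Pareto density is decreasing on [x_m, ∞), so the mode is x_m = 22.34.

22.34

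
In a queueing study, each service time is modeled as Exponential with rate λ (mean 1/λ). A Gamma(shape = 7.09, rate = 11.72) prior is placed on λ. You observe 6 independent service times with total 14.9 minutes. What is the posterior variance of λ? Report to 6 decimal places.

0.018472

With a Gamma(shape α, rate β) prior on the exponential rate λ, the posterior after n observations with total T = Σxᵢ is Gamma(α+n, β+T).
Posterior: Gamma(7.09+6, 11.72+14.9) = Gamma(13.09, 26.62).
Var = α/β² = 0.018472.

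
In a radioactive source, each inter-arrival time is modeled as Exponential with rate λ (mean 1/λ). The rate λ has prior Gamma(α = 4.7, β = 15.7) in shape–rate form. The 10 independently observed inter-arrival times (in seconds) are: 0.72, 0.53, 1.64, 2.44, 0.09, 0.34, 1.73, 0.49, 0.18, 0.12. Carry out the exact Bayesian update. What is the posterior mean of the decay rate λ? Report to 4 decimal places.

With a Gamma(shape α, rate β) prior on the exponential rate λ, the posterior after n observations with total T = Σxᵢ is Gamma(α+n, β+T).
Sum of observations T = 8.28 seconds; n = 10.
Posterior: Gamma(4.7+10, 15.7+8.28) = Gamma(14.7, 23.98).
Posterior mean of λ = α/β = 14.7/23.98 = 0.6130.

0.6130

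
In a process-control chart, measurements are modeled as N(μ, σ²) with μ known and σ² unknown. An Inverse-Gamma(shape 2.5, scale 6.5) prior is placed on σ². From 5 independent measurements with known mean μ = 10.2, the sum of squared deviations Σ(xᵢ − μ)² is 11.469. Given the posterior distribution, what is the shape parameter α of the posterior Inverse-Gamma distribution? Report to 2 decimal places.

With known mean μ and an Inverse-Gamma(α, β) prior on σ², the Normal likelihood is conjugate: posterior is Inv-Gamma(α + n/2, β + Σ(xᵢ−μ)²/2).
Posterior: Inv-Gamma(2.5 + 5/2, 6.5 + 11.469/2) = Inv-Gamma(5.00, 12.2345).
Posterior α = 5.00.

5.00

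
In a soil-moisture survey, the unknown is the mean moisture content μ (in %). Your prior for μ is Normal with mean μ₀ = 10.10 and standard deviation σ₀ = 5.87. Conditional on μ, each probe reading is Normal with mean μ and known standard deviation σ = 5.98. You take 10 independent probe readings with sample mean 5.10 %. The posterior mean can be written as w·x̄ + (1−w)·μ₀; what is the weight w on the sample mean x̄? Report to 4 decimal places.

For Normal data with known variance σ², a Normal(μ₀, σ₀²) prior on μ is conjugate. Posterior precision = 1/σ₀² + n/σ²; posterior mean is the precision-weighted average of μ₀ and x̄.
σ₀² = 5.87² = 34.4569, σ² = 5.98² = 35.7604. Prior precision 1/σ₀² = 1/34.4569; data precision n/σ² = 10/35.7604.
w = (n/σ²)/(1/σ₀² + n/σ²) = n·σ₀²/(σ² + n·σ₀²) = 10·34.4569/(35.7604 + 10·34.4569) = 344.569/380.3294 = 0.9060.

0.9060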